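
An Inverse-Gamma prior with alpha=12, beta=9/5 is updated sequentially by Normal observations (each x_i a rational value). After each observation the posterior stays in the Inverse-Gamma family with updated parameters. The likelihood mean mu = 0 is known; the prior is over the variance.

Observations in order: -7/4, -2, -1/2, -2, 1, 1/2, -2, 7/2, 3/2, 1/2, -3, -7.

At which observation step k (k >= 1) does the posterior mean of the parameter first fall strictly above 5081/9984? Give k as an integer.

obs 1: x=-7/4 → posterior Inverse-Gamma(25/2, 533/160)
obs 2: x=-2 → posterior Inverse-Gamma(13, 853/160)
obs 3: x=-1/2 → posterior Inverse-Gamma(27/2, 873/160)
obs 4: x=-2 → posterior Inverse-Gamma(14, 1193/160)
obs 5: x=1 → posterior Inverse-Gamma(29/2, 1273/160)
obs 6: x=1/2 → posterior Inverse-Gamma(15, 1293/160)
obs 7: x=-2 → posterior Inverse-Gamma(31/2, 1613/160)
obs 8: x=7/2 → posterior Inverse-Gamma(16, 2593/160)
obs 9: x=3/2 → posterior Inverse-Gamma(33/2, 2773/160)
obs 10: x=1/2 → posterior Inverse-Gamma(17, 2793/160)
obs 11: x=-3 → posterior Inverse-Gamma(35/2, 3513/160)
obs 12: x=-7 → posterior Inverse-Gamma(18, 7433/160)

k = 4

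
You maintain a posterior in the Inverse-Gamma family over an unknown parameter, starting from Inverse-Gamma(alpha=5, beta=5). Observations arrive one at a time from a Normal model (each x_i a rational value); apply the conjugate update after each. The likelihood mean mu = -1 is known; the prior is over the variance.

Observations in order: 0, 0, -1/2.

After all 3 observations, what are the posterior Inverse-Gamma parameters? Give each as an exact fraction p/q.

obs 1: x=0 → posterior Inverse-Gamma(11/2, 11/2)
obs 2: x=0 → posterior Inverse-Gamma(6, 6)
obs 3: x=-1/2 → posterior Inverse-Gamma(13/2, 49/8)

alpha=13/2, beta=49/8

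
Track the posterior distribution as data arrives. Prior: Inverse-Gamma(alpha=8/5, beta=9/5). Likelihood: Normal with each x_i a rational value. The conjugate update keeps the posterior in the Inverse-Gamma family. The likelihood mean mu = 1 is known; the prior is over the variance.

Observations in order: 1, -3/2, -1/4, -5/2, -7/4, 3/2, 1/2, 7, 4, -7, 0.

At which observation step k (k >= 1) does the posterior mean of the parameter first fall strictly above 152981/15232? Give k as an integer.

obs 1: x=1 → posterior Inverse-Gamma(21/10, 9/5)
obs 2: x=-3/2 → posterior Inverse-Gamma(13/5, 197/40)
obs 3: x=-1/4 → posterior Inverse-Gamma(31/10, 913/160)
obs 4: x=-5/2 → posterior Inverse-Gamma(18/5, 1893/160)
obs 5: x=-7/4 → posterior Inverse-Gamma(41/10, 1249/80)
obs 6: x=3/2 → posterior Inverse-Gamma(23/5, 1259/80)
obs 7: x=1/2 → posterior Inverse-Gamma(51/10, 1269/80)
obs 8: x=7 → posterior Inverse-Gamma(28/5, 2709/80)
obs 9: x=4 → posterior Inverse-Gamma(61/10, 3069/80)
obs 10: x=-7 → posterior Inverse-Gamma(33/5, 5629/80)
obs 11: x=0 → posterior Inverse-Gamma(71/10, 5669/80)

k = 10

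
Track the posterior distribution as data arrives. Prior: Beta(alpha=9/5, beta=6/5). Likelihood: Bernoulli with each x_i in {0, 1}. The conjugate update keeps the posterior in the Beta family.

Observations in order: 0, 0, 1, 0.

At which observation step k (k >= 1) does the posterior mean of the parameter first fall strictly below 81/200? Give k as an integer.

obs 1: x=0 → posterior Beta(9/5, 11/5)
obs 2: x=0 → posterior Beta(9/5, 16/5)
obs 3: x=1 → posterior Beta(14/5, 16/5)
obs 4: x=0 → posterior Beta(14/5, 21/5)

k = 2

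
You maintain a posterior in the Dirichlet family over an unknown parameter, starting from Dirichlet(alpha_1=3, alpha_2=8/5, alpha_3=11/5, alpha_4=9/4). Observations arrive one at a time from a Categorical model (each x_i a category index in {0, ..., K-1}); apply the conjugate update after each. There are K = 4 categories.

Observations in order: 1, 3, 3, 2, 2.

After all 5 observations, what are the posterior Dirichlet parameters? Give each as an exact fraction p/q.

obs 1: x=1 → posterior Dirichlet(3, 13/5, 11/5, 9/4)
obs 2: x=3 → posterior Dirichlet(3, 13/5, 11/5, 13/4)
obs 3: x=3 → posterior Dirichlet(3, 13/5, 11/5, 17/4)
obs 4: x=2 → posterior Dirichlet(3, 13/5, 16/5, 17/4)
obs 5: x=2 → posterior Dirichlet(3, 13/5, 21/5, 17/4)

alpha_1=3, alpha_2=13/5, alpha_3=21/5, alpha_4=17/4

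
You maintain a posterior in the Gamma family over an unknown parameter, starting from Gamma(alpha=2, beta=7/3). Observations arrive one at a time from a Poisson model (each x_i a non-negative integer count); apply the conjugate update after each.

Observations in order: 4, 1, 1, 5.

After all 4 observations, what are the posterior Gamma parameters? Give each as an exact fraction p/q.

obs 1: x=4 → posterior Gamma(6, 10/3)
obs 2: x=1 → posterior Gamma(7, 13/3)
obs 3: x=1 → posterior Gamma(8, 16/3)
obs 4: x=5 → posterior Gamma(13, 19/3)

alpha=13, beta=19/3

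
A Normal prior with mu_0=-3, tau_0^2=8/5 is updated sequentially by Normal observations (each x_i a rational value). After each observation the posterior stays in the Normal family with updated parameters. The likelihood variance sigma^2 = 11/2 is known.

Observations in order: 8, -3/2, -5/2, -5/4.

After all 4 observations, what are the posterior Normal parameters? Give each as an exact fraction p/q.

mu_0=-121/119, tau_0^2=88/119

obs 1: x=8 → posterior Normal(-37/71, 88/71)
obs 2: x=-3/2 → posterior Normal(-61/87, 88/87)
obs 3: x=-5/2 → posterior Normal(-101/103, 88/103)
obs 4: x=-5/4 → posterior Normal(-121/119, 88/119)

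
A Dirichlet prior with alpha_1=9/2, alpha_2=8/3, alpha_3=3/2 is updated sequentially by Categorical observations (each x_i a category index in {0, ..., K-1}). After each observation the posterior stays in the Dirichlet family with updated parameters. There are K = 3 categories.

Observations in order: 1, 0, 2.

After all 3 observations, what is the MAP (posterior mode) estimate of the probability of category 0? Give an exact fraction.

obs 1: x=1 → posterior Dirichlet(9/2, 11/3, 3/2)
obs 2: x=0 → posterior Dirichlet(11/2, 11/3, 3/2)
obs 3: x=2 → posterior Dirichlet(11/2, 11/3, 5/2)

27/52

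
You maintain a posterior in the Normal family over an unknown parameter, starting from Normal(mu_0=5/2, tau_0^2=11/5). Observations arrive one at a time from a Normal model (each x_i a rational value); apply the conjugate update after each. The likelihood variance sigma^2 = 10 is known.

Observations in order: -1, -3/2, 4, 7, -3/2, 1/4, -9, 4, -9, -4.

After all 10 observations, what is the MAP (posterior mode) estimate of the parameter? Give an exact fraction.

27/640

obs 1: x=-1 → posterior Normal(114/61, 110/61)
obs 2: x=-3/2 → posterior Normal(65/48, 55/36)
obs 3: x=4 → posterior Normal(283/166, 110/83)
obs 4: x=7 → posterior Normal(437/188, 55/47)
obs 5: x=-3/2 → posterior Normal(202/105, 22/21)
obs 6: x=1/4 → posterior Normal(819/464, 55/58)
obs 7: x=-9 → posterior Normal(423/508, 110/127)
obs 8: x=4 → posterior Normal(599/552, 55/69)
obs 9: x=-9 → posterior Normal(203/596, 110/149)
obs 10: x=-4 → posterior Normal(27/640, 11/16)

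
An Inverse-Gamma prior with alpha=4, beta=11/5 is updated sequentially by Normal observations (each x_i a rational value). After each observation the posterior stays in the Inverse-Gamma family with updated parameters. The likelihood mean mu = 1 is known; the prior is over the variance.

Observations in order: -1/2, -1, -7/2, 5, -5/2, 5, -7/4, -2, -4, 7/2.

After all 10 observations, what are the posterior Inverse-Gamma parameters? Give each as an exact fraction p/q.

obs 1: x=-1/2 → posterior Inverse-Gamma(9/2, 133/40)
obs 2: x=-1 → posterior Inverse-Gamma(5, 213/40)
obs 3: x=-7/2 → posterior Inverse-Gamma(11/2, 309/20)
obs 4: x=5 → posterior Inverse-Gamma(6, 469/20)
obs 5: x=-5/2 → posterior Inverse-Gamma(13/2, 1183/40)
obs 6: x=5 → posterior Inverse-Gamma(7, 1503/40)
obs 7: x=-7/4 → posterior Inverse-Gamma(15/2, 6617/160)
obs 8: x=-2 → posterior Inverse-Gamma(8, 7337/160)
obs 9: x=-4 → posterior Inverse-Gamma(17/2, 9337/160)
obs 10: x=7/2 → posterior Inverse-Gamma(9, 9837/160)

alpha=9, beta=9837/160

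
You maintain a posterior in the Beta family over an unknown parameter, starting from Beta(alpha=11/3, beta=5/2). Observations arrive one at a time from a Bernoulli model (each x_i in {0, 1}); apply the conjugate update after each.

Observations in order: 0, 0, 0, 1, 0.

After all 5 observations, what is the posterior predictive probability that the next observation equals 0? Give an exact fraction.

39/67

obs 1: x=0 → posterior Beta(11/3, 7/2)
obs 2: x=0 → posterior Beta(11/3, 9/2)
obs 3: x=0 → posterior Beta(11/3, 11/2)
obs 4: x=1 → posterior Beta(14/3, 11/2)
obs 5: x=0 → posterior Beta(14/3, 13/2)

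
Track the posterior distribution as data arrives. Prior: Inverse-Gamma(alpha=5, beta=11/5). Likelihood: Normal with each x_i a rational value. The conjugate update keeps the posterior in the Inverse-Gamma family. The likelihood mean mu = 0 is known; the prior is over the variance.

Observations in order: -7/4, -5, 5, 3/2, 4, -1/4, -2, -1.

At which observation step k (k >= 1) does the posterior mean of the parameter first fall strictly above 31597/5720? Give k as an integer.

k = 5

obs 1: x=-7/4 → posterior Inverse-Gamma(11/2, 597/160)
obs 2: x=-5 → posterior Inverse-Gamma(6, 2597/160)
obs 3: x=5 → posterior Inverse-Gamma(13/2, 4597/160)
obs 4: x=3/2 → posterior Inverse-Gamma(7, 4777/160)
obs 5: x=4 → posterior Inverse-Gamma(15/2, 6057/160)
obs 6: x=-1/4 → posterior Inverse-Gamma(8, 3031/80)
obs 7: x=-2 → posterior Inverse-Gamma(17/2, 3191/80)
obs 8: x=-1 → posterior Inverse-Gamma(9, 3231/80)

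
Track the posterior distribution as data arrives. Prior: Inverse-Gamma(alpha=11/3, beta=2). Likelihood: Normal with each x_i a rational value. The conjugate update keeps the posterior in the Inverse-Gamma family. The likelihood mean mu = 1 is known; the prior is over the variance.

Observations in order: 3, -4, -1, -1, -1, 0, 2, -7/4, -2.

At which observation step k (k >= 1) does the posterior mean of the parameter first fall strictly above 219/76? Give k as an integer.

obs 1: x=3 → posterior Inverse-Gamma(25/6, 4)
obs 2: x=-4 → posterior Inverse-Gamma(14/3, 33/2)
obs 3: x=-1 → posterior Inverse-Gamma(31/6, 37/2)
obs 4: x=-1 → posterior Inverse-Gamma(17/3, 41/2)
obs 5: x=-1 → posterior Inverse-Gamma(37/6, 45/2)
obs 6: x=0 → posterior Inverse-Gamma(20/3, 23)
obs 7: x=2 → posterior Inverse-Gamma(43/6, 47/2)
obs 8: x=-7/4 → posterior Inverse-Gamma(23/3, 873/32)
obs 9: x=-2 → posterior Inverse-Gamma(49/6, 1017/32)

k = 2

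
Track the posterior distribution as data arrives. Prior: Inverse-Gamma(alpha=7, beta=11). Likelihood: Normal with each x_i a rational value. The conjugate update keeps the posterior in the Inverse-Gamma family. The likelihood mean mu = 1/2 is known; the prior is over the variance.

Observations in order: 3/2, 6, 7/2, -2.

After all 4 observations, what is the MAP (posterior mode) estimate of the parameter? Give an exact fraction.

137/40

obs 1: x=3/2 → posterior Inverse-Gamma(15/2, 23/2)
obs 2: x=6 → posterior Inverse-Gamma(8, 213/8)
obs 3: x=7/2 → posterior Inverse-Gamma(17/2, 249/8)
obs 4: x=-2 → posterior Inverse-Gamma(9, 137/4)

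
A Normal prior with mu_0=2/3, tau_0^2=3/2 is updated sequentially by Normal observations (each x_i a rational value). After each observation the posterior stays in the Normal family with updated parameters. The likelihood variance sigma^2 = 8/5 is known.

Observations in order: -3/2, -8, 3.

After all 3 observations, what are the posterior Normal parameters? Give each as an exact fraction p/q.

obs 1: x=-3/2 → posterior Normal(-71/186, 24/31)
obs 2: x=-8 → posterior Normal(-791/276, 12/23)
obs 3: x=3 → posterior Normal(-521/366, 24/61)

mu_0=-521/366, tau_0^2=24/61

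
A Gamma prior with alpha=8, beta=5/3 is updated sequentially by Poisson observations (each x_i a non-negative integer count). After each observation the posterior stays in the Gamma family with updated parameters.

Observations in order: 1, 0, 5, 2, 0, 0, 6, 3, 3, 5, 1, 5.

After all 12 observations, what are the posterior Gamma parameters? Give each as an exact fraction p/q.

obs 1: x=1 → posterior Gamma(9, 8/3)
obs 2: x=0 → posterior Gamma(9, 11/3)
obs 3: x=5 → posterior Gamma(14, 14/3)
obs 4: x=2 → posterior Gamma(16, 17/3)
obs 5: x=0 → posterior Gamma(16, 20/3)
obs 6: x=0 → posterior Gamma(16, 23/3)
obs 7: x=6 → posterior Gamma(22, 26/3)
obs 8: x=3 → posterior Gamma(25, 29/3)
obs 9: x=3 → posterior Gamma(28, 32/3)
obs 10: x=5 → posterior Gamma(33, 35/3)
obs 11: x=1 → posterior Gamma(34, 38/3)
obs 12: x=5 → posterior Gamma(39, 41/3)

alpha=39, beta=41/3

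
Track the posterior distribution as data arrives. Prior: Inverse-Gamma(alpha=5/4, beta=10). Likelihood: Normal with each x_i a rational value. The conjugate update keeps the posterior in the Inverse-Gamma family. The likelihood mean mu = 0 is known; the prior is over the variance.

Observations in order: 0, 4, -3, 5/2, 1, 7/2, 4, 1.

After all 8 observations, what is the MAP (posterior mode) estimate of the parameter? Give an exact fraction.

163/25

obs 1: x=0 → posterior Inverse-Gamma(7/4, 10)
obs 2: x=4 → posterior Inverse-Gamma(9/4, 18)
obs 3: x=-3 → posterior Inverse-Gamma(11/4, 45/2)
obs 4: x=5/2 → posterior Inverse-Gamma(13/4, 205/8)
obs 5: x=1 → posterior Inverse-Gamma(15/4, 209/8)
obs 6: x=7/2 → posterior Inverse-Gamma(17/4, 129/4)
obs 7: x=4 → posterior Inverse-Gamma(19/4, 161/4)
obs 8: x=1 → posterior Inverse-Gamma(21/4, 163/4)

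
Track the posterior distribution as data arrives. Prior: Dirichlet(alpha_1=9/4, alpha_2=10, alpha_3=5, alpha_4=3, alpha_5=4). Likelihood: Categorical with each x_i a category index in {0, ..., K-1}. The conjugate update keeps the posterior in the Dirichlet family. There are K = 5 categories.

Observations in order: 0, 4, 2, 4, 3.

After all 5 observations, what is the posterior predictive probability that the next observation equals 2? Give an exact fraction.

8/39

obs 1: x=0 → posterior Dirichlet(13/4, 10, 5, 3, 4)
obs 2: x=4 → posterior Dirichlet(13/4, 10, 5, 3, 5)
obs 3: x=2 → posterior Dirichlet(13/4, 10, 6, 3, 5)
obs 4: x=4 → posterior Dirichlet(13/4, 10, 6, 3, 6)
obs 5: x=3 → posterior Dirichlet(13/4, 10, 6, 4, 6)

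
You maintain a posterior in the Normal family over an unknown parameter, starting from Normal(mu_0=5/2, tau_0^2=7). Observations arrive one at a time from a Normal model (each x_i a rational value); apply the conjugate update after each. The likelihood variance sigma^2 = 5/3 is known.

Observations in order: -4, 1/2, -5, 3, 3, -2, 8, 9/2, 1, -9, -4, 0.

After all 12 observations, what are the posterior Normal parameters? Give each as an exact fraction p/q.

obs 1: x=-4 → posterior Normal(-11/4, 35/26)
obs 2: x=1/2 → posterior Normal(-61/47, 35/47)
obs 3: x=-5 → posterior Normal(-83/34, 35/68)
obs 4: x=3 → posterior Normal(-103/89, 35/89)
obs 5: x=3 → posterior Normal(-4/11, 7/22)
obs 6: x=-2 → posterior Normal(-82/131, 35/131)
obs 7: x=8 → posterior Normal(43/76, 35/152)
obs 8: x=9/2 → posterior Normal(361/346, 35/173)
obs 9: x=1 → posterior Normal(403/388, 35/194)
obs 10: x=-9 → posterior Normal(5/86, 7/43)
obs 11: x=-4 → posterior Normal(-143/472, 35/236)
obs 12: x=0 → posterior Normal(-143/514, 35/257)

mu_0=-143/514, tau_0^2=35/257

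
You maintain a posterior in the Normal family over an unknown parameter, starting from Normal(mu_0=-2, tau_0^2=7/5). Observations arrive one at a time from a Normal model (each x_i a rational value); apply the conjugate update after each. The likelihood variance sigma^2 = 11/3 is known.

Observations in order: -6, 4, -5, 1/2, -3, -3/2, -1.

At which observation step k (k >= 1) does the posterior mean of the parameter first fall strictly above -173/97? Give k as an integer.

obs 1: x=-6 → posterior Normal(-59/19, 77/76)
obs 2: x=4 → posterior Normal(-152/97, 77/97)
obs 3: x=-5 → posterior Normal(-257/118, 77/118)
obs 4: x=1/2 → posterior Normal(-493/278, 77/139)
obs 5: x=-3 → posterior Normal(-619/320, 77/160)
obs 6: x=-3/2 → posterior Normal(-341/181, 77/181)
obs 7: x=-1 → posterior Normal(-181/101, 77/202)

k = 2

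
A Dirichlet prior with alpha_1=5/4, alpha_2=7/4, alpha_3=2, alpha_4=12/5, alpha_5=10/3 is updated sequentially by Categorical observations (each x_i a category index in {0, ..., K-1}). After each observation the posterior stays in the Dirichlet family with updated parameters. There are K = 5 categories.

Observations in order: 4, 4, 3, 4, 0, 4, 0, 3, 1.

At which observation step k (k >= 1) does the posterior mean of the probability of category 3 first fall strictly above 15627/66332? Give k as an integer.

k = 3

obs 1: x=4 → posterior Dirichlet(5/4, 7/4, 2, 12/5, 13/3)
obs 2: x=4 → posterior Dirichlet(5/4, 7/4, 2, 12/5, 16/3)
obs 3: x=3 → posterior Dirichlet(5/4, 7/4, 2, 17/5, 16/3)
obs 4: x=4 → posterior Dirichlet(5/4, 7/4, 2, 17/5, 19/3)
obs 5: x=0 → posterior Dirichlet(9/4, 7/4, 2, 17/5, 19/3)
obs 6: x=4 → posterior Dirichlet(9/4, 7/4, 2, 17/5, 22/3)
obs 7: x=0 → posterior Dirichlet(13/4, 7/4, 2, 17/5, 22/3)
obs 8: x=3 → posterior Dirichlet(13/4, 7/4, 2, 22/5, 22/3)
obs 9: x=1 → posterior Dirichlet(13/4, 11/4, 2, 22/5, 22/3)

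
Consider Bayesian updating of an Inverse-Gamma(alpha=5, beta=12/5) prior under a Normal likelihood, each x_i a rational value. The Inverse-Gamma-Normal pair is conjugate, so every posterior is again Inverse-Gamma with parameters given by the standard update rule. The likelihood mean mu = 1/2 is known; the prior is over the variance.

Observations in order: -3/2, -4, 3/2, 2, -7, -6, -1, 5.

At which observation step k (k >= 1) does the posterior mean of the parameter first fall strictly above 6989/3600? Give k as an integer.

k = 2

obs 1: x=-3/2 → posterior Inverse-Gamma(11/2, 22/5)
obs 2: x=-4 → posterior Inverse-Gamma(6, 581/40)
obs 3: x=3/2 → posterior Inverse-Gamma(13/2, 601/40)
obs 4: x=2 → posterior Inverse-Gamma(7, 323/20)
obs 5: x=-7 → posterior Inverse-Gamma(15/2, 1771/40)
obs 6: x=-6 → posterior Inverse-Gamma(8, 327/5)
obs 7: x=-1 → posterior Inverse-Gamma(17/2, 2661/40)
obs 8: x=5 → posterior Inverse-Gamma(9, 1533/20)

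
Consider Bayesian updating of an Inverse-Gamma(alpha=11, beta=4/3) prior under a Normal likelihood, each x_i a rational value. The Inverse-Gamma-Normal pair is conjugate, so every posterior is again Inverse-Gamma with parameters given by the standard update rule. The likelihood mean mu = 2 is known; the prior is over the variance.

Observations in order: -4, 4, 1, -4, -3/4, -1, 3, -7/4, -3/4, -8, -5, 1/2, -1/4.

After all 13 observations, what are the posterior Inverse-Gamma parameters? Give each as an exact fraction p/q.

obs 1: x=-4 → posterior Inverse-Gamma(23/2, 58/3)
obs 2: x=4 → posterior Inverse-Gamma(12, 64/3)
obs 3: x=1 → posterior Inverse-Gamma(25/2, 131/6)
obs 4: x=-4 → posterior Inverse-Gamma(13, 239/6)
obs 5: x=-3/4 → posterior Inverse-Gamma(27/2, 4187/96)
obs 6: x=-1 → posterior Inverse-Gamma(14, 4619/96)
obs 7: x=3 → posterior Inverse-Gamma(29/2, 4667/96)
obs 8: x=-7/4 → posterior Inverse-Gamma(15, 2671/48)
obs 9: x=-3/4 → posterior Inverse-Gamma(31/2, 5705/96)
obs 10: x=-8 → posterior Inverse-Gamma(16, 10505/96)
obs 11: x=-5 → posterior Inverse-Gamma(33/2, 12857/96)
obs 12: x=1/2 → posterior Inverse-Gamma(17, 12965/96)
obs 13: x=-1/4 → posterior Inverse-Gamma(35/2, 1651/12)

alpha=35/2, beta=1651/12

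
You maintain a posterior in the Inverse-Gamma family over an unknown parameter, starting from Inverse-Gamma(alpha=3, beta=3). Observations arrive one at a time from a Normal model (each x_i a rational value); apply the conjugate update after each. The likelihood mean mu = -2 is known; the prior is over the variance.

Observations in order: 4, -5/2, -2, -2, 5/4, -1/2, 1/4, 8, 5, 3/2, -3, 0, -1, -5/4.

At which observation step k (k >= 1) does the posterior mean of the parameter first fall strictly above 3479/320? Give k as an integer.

obs 1: x=4 → posterior Inverse-Gamma(7/2, 21)
obs 2: x=-5/2 → posterior Inverse-Gamma(4, 169/8)
obs 3: x=-2 → posterior Inverse-Gamma(9/2, 169/8)
obs 4: x=-2 → posterior Inverse-Gamma(5, 169/8)
obs 5: x=5/4 → posterior Inverse-Gamma(11/2, 845/32)
obs 6: x=-1/2 → posterior Inverse-Gamma(6, 881/32)
obs 7: x=1/4 → posterior Inverse-Gamma(13/2, 481/16)
obs 8: x=8 → posterior Inverse-Gamma(7, 1281/16)
obs 9: x=5 → posterior Inverse-Gamma(15/2, 1673/16)
obs 10: x=3/2 → posterior Inverse-Gamma(8, 1771/16)
obs 11: x=-3 → posterior Inverse-Gamma(17/2, 1779/16)
obs 12: x=0 → posterior Inverse-Gamma(9, 1811/16)
obs 13: x=-1 → posterior Inverse-Gamma(19/2, 1819/16)
obs 14: x=-5/4 → posterior Inverse-Gamma(10, 3647/32)

k = 8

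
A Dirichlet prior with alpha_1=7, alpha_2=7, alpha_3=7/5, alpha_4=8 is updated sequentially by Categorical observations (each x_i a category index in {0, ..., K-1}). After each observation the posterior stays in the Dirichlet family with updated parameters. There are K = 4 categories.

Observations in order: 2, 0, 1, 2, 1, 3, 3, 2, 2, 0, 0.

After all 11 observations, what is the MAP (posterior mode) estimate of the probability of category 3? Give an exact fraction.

45/152

obs 1: x=2 → posterior Dirichlet(7, 7, 12/5, 8)
obs 2: x=0 → posterior Dirichlet(8, 7, 12/5, 8)
obs 3: x=1 → posterior Dirichlet(8, 8, 12/5, 8)
obs 4: x=2 → posterior Dirichlet(8, 8, 17/5, 8)
obs 5: x=1 → posterior Dirichlet(8, 9, 17/5, 8)
obs 6: x=3 → posterior Dirichlet(8, 9, 17/5, 9)
obs 7: x=3 → posterior Dirichlet(8, 9, 17/5, 10)
obs 8: x=2 → posterior Dirichlet(8, 9, 22/5, 10)
obs 9: x=2 → posterior Dirichlet(8, 9, 27/5, 10)
obs 10: x=0 → posterior Dirichlet(9, 9, 27/5, 10)
obs 11: x=0 → posterior Dirichlet(10, 9, 27/5, 10)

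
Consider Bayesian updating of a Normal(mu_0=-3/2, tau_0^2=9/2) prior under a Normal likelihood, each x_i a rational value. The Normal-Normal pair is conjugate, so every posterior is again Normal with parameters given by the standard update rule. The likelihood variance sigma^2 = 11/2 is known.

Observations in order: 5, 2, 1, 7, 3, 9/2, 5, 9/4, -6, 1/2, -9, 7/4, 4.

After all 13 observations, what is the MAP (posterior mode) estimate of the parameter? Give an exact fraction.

obs 1: x=5 → posterior Normal(57/40, 99/40)
obs 2: x=2 → posterior Normal(93/58, 99/58)
obs 3: x=1 → posterior Normal(111/76, 99/76)
obs 4: x=7 → posterior Normal(237/94, 99/94)
obs 5: x=3 → posterior Normal(291/112, 99/112)
obs 6: x=9/2 → posterior Normal(186/65, 99/130)
obs 7: x=5 → posterior Normal(231/74, 99/148)
obs 8: x=9/4 → posterior Normal(1005/332, 99/166)
obs 9: x=-6 → posterior Normal(789/368, 99/184)
obs 10: x=1/2 → posterior Normal(807/404, 99/202)
obs 11: x=-9 → posterior Normal(483/440, 9/20)
obs 12: x=7/4 → posterior Normal(39/34, 99/238)
obs 13: x=4 → posterior Normal(345/256, 99/256)

345/256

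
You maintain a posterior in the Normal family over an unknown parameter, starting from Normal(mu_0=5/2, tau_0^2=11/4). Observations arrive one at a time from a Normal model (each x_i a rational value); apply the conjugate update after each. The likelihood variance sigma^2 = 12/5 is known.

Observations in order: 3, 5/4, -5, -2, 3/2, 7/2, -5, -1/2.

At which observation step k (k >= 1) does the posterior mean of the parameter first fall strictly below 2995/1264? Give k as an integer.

obs 1: x=3 → posterior Normal(285/103, 132/103)
obs 2: x=5/4 → posterior Normal(1415/632, 66/79)
obs 3: x=-5 → posterior Normal(105/284, 44/71)
obs 4: x=-2 → posterior Normal(-125/1072, 33/67)
obs 5: x=3/2 → posterior Normal(205/1292, 132/323)
obs 6: x=7/2 → posterior Normal(325/504, 22/63)
obs 7: x=-5 → posterior Normal(-125/1732, 132/433)
obs 8: x=-1/2 → posterior Normal(-235/1952, 33/122)

k = 2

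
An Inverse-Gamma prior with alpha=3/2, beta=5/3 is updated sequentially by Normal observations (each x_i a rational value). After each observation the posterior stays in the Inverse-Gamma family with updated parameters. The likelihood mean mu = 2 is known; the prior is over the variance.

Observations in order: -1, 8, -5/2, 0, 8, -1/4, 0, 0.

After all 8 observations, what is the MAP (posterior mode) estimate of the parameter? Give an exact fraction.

obs 1: x=-1 → posterior Inverse-Gamma(2, 37/6)
obs 2: x=8 → posterior Inverse-Gamma(5/2, 145/6)
obs 3: x=-5/2 → posterior Inverse-Gamma(3, 823/24)
obs 4: x=0 → posterior Inverse-Gamma(7/2, 871/24)
obs 5: x=8 → posterior Inverse-Gamma(4, 1303/24)
obs 6: x=-1/4 → posterior Inverse-Gamma(9/2, 5455/96)
obs 7: x=0 → posterior Inverse-Gamma(5, 5647/96)
obs 8: x=0 → posterior Inverse-Gamma(11/2, 5839/96)

5839/624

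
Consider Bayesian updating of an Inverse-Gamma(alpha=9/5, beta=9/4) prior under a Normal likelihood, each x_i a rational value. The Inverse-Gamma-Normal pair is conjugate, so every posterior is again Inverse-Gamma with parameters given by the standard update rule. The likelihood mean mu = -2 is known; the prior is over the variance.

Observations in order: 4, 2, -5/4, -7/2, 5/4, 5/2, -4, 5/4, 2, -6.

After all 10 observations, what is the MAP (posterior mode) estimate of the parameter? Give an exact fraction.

3645/416

obs 1: x=4 → posterior Inverse-Gamma(23/10, 81/4)
obs 2: x=2 → posterior Inverse-Gamma(14/5, 113/4)
obs 3: x=-5/4 → posterior Inverse-Gamma(33/10, 913/32)
obs 4: x=-7/2 → posterior Inverse-Gamma(19/5, 949/32)
obs 5: x=5/4 → posterior Inverse-Gamma(43/10, 559/16)
obs 6: x=5/2 → posterior Inverse-Gamma(24/5, 721/16)
obs 7: x=-4 → posterior Inverse-Gamma(53/10, 753/16)
obs 8: x=5/4 → posterior Inverse-Gamma(29/5, 1675/32)
obs 9: x=2 → posterior Inverse-Gamma(63/10, 1931/32)
obs 10: x=-6 → posterior Inverse-Gamma(34/5, 2187/32)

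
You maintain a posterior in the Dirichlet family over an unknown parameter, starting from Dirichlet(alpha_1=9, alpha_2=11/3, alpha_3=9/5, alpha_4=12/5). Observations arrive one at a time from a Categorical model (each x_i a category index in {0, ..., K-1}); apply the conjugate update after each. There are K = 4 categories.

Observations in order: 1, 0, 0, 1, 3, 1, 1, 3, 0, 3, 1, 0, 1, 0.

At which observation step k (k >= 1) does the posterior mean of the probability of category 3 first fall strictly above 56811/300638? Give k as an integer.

k = 10

obs 1: x=1 → posterior Dirichlet(9, 14/3, 9/5, 12/5)
obs 2: x=0 → posterior Dirichlet(10, 14/3, 9/5, 12/5)
obs 3: x=0 → posterior Dirichlet(11, 14/3, 9/5, 12/5)
obs 4: x=1 → posterior Dirichlet(11, 17/3, 9/5, 12/5)
obs 5: x=3 → posterior Dirichlet(11, 17/3, 9/5, 17/5)
obs 6: x=1 → posterior Dirichlet(11, 20/3, 9/5, 17/5)
obs 7: x=1 → posterior Dirichlet(11, 23/3, 9/5, 17/5)
obs 8: x=3 → posterior Dirichlet(11, 23/3, 9/5, 22/5)
obs 9: x=0 → posterior Dirichlet(12, 23/3, 9/5, 22/5)
obs 10: x=3 → posterior Dirichlet(12, 23/3, 9/5, 27/5)
obs 11: x=1 → posterior Dirichlet(12, 26/3, 9/5, 27/5)
obs 12: x=0 → posterior Dirichlet(13, 26/3, 9/5, 27/5)
obs 13: x=1 → posterior Dirichlet(13, 29/3, 9/5, 27/5)
obs 14: x=0 → posterior Dirichlet(14, 29/3, 9/5, 27/5)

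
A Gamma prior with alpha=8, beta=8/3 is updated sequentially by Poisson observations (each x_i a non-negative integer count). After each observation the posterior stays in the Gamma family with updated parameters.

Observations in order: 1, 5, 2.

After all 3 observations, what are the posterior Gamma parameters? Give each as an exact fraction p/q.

obs 1: x=1 → posterior Gamma(9, 11/3)
obs 2: x=5 → posterior Gamma(14, 14/3)
obs 3: x=2 → posterior Gamma(16, 17/3)

alpha=16, beta=17/3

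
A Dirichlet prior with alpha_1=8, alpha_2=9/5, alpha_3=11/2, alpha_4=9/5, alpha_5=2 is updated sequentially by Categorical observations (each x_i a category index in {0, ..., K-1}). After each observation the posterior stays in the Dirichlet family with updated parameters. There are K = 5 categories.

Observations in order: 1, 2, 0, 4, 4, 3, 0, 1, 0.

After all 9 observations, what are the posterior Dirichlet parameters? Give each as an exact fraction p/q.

alpha_1=11, alpha_2=19/5, alpha_3=13/2, alpha_4=14/5, alpha_5=4

obs 1: x=1 → posterior Dirichlet(8, 14/5, 11/2, 9/5, 2)
obs 2: x=2 → posterior Dirichlet(8, 14/5, 13/2, 9/5, 2)
obs 3: x=0 → posterior Dirichlet(9, 14/5, 13/2, 9/5, 2)
obs 4: x=4 → posterior Dirichlet(9, 14/5, 13/2, 9/5, 3)
obs 5: x=4 → posterior Dirichlet(9, 14/5, 13/2, 9/5, 4)
obs 6: x=3 → posterior Dirichlet(9, 14/5, 13/2, 14/5, 4)
obs 7: x=0 → posterior Dirichlet(10, 14/5, 13/2, 14/5, 4)
obs 8: x=1 → posterior Dirichlet(10, 19/5, 13/2, 14/5, 4)
obs 9: x=0 → posterior Dirichlet(11, 19/5, 13/2, 14/5, 4)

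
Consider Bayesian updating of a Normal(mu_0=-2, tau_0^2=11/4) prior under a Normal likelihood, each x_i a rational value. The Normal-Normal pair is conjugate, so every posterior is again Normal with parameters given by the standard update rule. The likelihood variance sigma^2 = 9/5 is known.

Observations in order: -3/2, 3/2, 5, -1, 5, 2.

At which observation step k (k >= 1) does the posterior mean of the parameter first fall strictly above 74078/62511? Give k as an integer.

k = 5

obs 1: x=-3/2 → posterior Normal(-309/182, 99/91)
obs 2: x=3/2 → posterior Normal(-36/73, 99/146)
obs 3: x=5 → posterior Normal(203/201, 33/67)
obs 4: x=-1 → posterior Normal(37/64, 99/256)
obs 5: x=5 → posterior Normal(423/311, 99/311)
obs 6: x=2 → posterior Normal(533/366, 33/122)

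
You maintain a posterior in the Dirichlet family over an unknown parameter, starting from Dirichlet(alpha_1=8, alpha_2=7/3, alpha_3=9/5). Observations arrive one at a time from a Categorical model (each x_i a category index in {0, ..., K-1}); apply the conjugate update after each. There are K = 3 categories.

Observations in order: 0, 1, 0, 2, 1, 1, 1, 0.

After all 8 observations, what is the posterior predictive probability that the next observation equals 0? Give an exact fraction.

165/302

obs 1: x=0 → posterior Dirichlet(9, 7/3, 9/5)
obs 2: x=1 → posterior Dirichlet(9, 10/3, 9/5)
obs 3: x=0 → posterior Dirichlet(10, 10/3, 9/5)
obs 4: x=2 → posterior Dirichlet(10, 10/3, 14/5)
obs 5: x=1 → posterior Dirichlet(10, 13/3, 14/5)
obs 6: x=1 → posterior Dirichlet(10, 16/3, 14/5)
obs 7: x=1 → posterior Dirichlet(10, 19/3, 14/5)
obs 8: x=0 → posterior Dirichlet(11, 19/3, 14/5)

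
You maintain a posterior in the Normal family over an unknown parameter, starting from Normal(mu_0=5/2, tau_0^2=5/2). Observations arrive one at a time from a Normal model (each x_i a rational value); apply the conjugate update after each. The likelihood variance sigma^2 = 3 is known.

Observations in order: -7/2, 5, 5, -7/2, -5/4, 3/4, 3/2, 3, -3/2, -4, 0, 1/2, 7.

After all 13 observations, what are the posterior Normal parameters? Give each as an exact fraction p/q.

mu_0=60/71, tau_0^2=15/71

obs 1: x=-7/2 → posterior Normal(-5/22, 15/11)
obs 2: x=5 → posterior Normal(45/32, 15/16)
obs 3: x=5 → posterior Normal(95/42, 5/7)
obs 4: x=-7/2 → posterior Normal(15/13, 15/26)
obs 5: x=-5/4 → posterior Normal(95/124, 15/31)
obs 6: x=3/4 → posterior Normal(55/72, 5/12)
obs 7: x=3/2 → posterior Normal(35/41, 15/41)
obs 8: x=3 → posterior Normal(25/23, 15/46)
obs 9: x=-3/2 → posterior Normal(5/6, 5/17)
obs 10: x=-4 → posterior Normal(45/112, 15/56)
obs 11: x=0 → posterior Normal(45/122, 15/61)
obs 12: x=1/2 → posterior Normal(25/66, 5/22)
obs 13: x=7 → posterior Normal(60/71, 15/71)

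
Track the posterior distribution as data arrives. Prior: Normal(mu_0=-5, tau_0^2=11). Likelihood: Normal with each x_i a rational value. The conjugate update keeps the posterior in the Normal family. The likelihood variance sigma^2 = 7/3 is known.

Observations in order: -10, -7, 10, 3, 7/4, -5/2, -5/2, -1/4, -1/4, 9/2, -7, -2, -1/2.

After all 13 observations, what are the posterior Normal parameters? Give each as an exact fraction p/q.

mu_0=-1823/1744, tau_0^2=77/436

obs 1: x=-10 → posterior Normal(-73/8, 77/40)
obs 2: x=-7 → posterior Normal(-596/73, 77/73)
obs 3: x=10 → posterior Normal(-133/53, 77/106)
obs 4: x=3 → posterior Normal(-167/139, 77/139)
obs 5: x=7/4 → posterior Normal(-437/688, 77/172)
obs 6: x=-5/2 → posterior Normal(-767/820, 77/205)
obs 7: x=-5/2 → posterior Normal(-1097/952, 11/34)
obs 8: x=-1/4 → posterior Normal(-565/542, 77/271)
obs 9: x=-1/4 → posterior Normal(-1163/1216, 77/304)
obs 10: x=9/2 → posterior Normal(-569/1348, 77/337)
obs 11: x=-7 → posterior Normal(-1493/1480, 77/370)
obs 12: x=-2 → posterior Normal(-1757/1612, 77/403)
obs 13: x=-1/2 → posterior Normal(-1823/1744, 77/436)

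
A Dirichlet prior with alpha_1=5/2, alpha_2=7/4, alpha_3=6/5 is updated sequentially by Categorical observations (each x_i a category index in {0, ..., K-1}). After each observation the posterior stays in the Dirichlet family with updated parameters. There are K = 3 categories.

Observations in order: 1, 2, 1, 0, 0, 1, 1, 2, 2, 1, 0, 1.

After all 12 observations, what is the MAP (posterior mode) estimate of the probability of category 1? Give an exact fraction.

obs 1: x=1 → posterior Dirichlet(5/2, 11/4, 6/5)
obs 2: x=2 → posterior Dirichlet(5/2, 11/4, 11/5)
obs 3: x=1 → posterior Dirichlet(5/2, 15/4, 11/5)
obs 4: x=0 → posterior Dirichlet(7/2, 15/4, 11/5)
obs 5: x=0 → posterior Dirichlet(9/2, 15/4, 11/5)
obs 6: x=1 → posterior Dirichlet(9/2, 19/4, 11/5)
obs 7: x=1 → posterior Dirichlet(9/2, 23/4, 11/5)
obs 8: x=2 → posterior Dirichlet(9/2, 23/4, 16/5)
obs 9: x=2 → posterior Dirichlet(9/2, 23/4, 21/5)
obs 10: x=1 → posterior Dirichlet(9/2, 27/4, 21/5)
obs 11: x=0 → posterior Dirichlet(11/2, 27/4, 21/5)
obs 12: x=1 → posterior Dirichlet(11/2, 31/4, 21/5)

135/289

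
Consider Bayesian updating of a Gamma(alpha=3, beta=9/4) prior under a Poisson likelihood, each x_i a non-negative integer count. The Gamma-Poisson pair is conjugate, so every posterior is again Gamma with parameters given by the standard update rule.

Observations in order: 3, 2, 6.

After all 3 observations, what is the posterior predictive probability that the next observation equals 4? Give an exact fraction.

obs 1: x=3 → posterior Gamma(6, 13/4)
obs 2: x=2 → posterior Gamma(8, 17/4)
obs 3: x=6 → posterior Gamma(14, 21/4)

395291107297340961831936/2910383045673370361328125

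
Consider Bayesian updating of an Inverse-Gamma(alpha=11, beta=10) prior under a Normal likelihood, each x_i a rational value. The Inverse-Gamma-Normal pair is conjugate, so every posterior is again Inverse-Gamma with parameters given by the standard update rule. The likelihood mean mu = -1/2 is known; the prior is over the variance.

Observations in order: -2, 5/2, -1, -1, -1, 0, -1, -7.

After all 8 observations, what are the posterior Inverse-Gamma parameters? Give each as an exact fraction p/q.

alpha=15, beta=299/8

obs 1: x=-2 → posterior Inverse-Gamma(23/2, 89/8)
obs 2: x=5/2 → posterior Inverse-Gamma(12, 125/8)
obs 3: x=-1 → posterior Inverse-Gamma(25/2, 63/4)
obs 4: x=-1 → posterior Inverse-Gamma(13, 127/8)
obs 5: x=-1 → posterior Inverse-Gamma(27/2, 16)
obs 6: x=0 → posterior Inverse-Gamma(14, 129/8)
obs 7: x=-1 → posterior Inverse-Gamma(29/2, 65/4)
obs 8: x=-7 → posterior Inverse-Gamma(15, 299/8)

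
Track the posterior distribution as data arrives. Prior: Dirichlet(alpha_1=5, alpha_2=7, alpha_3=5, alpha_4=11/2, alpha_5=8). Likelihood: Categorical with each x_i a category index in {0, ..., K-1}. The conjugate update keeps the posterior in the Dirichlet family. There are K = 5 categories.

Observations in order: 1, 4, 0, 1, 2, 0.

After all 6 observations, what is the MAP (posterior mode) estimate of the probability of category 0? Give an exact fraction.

obs 1: x=1 → posterior Dirichlet(5, 8, 5, 11/2, 8)
obs 2: x=4 → posterior Dirichlet(5, 8, 5, 11/2, 9)
obs 3: x=0 → posterior Dirichlet(6, 8, 5, 11/2, 9)
obs 4: x=1 → posterior Dirichlet(6, 9, 5, 11/2, 9)
obs 5: x=2 → posterior Dirichlet(6, 9, 6, 11/2, 9)
obs 6: x=0 → posterior Dirichlet(7, 9, 6, 11/2, 9)

4/21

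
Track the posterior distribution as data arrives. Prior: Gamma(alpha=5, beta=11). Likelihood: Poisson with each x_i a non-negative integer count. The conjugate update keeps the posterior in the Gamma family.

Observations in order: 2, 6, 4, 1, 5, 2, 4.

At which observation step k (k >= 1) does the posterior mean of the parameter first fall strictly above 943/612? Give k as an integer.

k = 7

obs 1: x=2 → posterior Gamma(7, 12)
obs 2: x=6 → posterior Gamma(13, 13)
obs 3: x=4 → posterior Gamma(17, 14)
obs 4: x=1 → posterior Gamma(18, 15)
obs 5: x=5 → posterior Gamma(23, 16)
obs 6: x=2 → posterior Gamma(25, 17)
obs 7: x=4 → posterior Gamma(29, 18)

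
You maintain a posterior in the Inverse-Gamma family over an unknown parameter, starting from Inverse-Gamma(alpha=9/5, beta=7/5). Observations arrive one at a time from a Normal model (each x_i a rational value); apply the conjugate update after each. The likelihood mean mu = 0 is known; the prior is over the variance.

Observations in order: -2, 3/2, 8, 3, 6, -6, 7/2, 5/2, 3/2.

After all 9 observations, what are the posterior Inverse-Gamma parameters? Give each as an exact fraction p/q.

alpha=63/10, beta=437/5

obs 1: x=-2 → posterior Inverse-Gamma(23/10, 17/5)
obs 2: x=3/2 → posterior Inverse-Gamma(14/5, 181/40)
obs 3: x=8 → posterior Inverse-Gamma(33/10, 1461/40)
obs 4: x=3 → posterior Inverse-Gamma(19/5, 1641/40)
obs 5: x=6 → posterior Inverse-Gamma(43/10, 2361/40)
obs 6: x=-6 → posterior Inverse-Gamma(24/5, 3081/40)
obs 7: x=7/2 → posterior Inverse-Gamma(53/10, 1663/20)
obs 8: x=5/2 → posterior Inverse-Gamma(29/5, 3451/40)
obs 9: x=3/2 → posterior Inverse-Gamma(63/10, 437/5)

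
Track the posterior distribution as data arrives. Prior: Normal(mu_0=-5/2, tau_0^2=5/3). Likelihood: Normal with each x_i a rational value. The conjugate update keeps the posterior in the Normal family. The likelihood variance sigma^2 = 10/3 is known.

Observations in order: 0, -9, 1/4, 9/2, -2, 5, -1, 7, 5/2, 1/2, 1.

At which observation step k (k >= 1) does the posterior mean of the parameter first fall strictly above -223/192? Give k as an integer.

obs 1: x=0 → posterior Normal(-5/3, 10/9)
obs 2: x=-9 → posterior Normal(-7/2, 5/6)
obs 3: x=1/4 → posterior Normal(-11/4, 2/3)
obs 4: x=9/2 → posterior Normal(-37/24, 5/9)
obs 5: x=-2 → posterior Normal(-45/28, 10/21)
obs 6: x=5 → posterior Normal(-25/32, 5/12)
obs 7: x=-1 → posterior Normal(-29/36, 10/27)
obs 8: x=7 → posterior Normal(-1/40, 1/3)
obs 9: x=5/2 → posterior Normal(9/44, 10/33)
obs 10: x=1/2 → posterior Normal(11/48, 5/18)
obs 11: x=1 → posterior Normal(15/52, 10/39)

k = 6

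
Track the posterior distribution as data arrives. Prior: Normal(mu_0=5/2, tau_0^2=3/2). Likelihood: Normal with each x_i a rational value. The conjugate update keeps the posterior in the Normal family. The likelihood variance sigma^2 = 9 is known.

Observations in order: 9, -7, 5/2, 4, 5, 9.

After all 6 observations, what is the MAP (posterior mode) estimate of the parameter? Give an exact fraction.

25/8

obs 1: x=9 → posterior Normal(24/7, 9/7)
obs 2: x=-7 → posterior Normal(17/8, 9/8)
obs 3: x=5/2 → posterior Normal(13/6, 1)
obs 4: x=4 → posterior Normal(47/20, 9/10)
obs 5: x=5 → posterior Normal(57/22, 9/11)
obs 6: x=9 → posterior Normal(25/8, 3/4)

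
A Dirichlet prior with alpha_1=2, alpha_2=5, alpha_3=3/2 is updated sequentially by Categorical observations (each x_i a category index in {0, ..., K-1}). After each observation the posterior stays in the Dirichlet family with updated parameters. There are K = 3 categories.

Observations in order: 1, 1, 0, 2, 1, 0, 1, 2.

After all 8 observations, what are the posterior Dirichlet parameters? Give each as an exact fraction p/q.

alpha_1=4, alpha_2=9, alpha_3=7/2

obs 1: x=1 → posterior Dirichlet(2, 6, 3/2)
obs 2: x=1 → posterior Dirichlet(2, 7, 3/2)
obs 3: x=0 → posterior Dirichlet(3, 7, 3/2)
obs 4: x=2 → posterior Dirichlet(3, 7, 5/2)
obs 5: x=1 → posterior Dirichlet(3, 8, 5/2)
obs 6: x=0 → posterior Dirichlet(4, 8, 5/2)
obs 7: x=1 → posterior Dirichlet(4, 9, 5/2)
obs 8: x=2 → posterior Dirichlet(4, 9, 7/2)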